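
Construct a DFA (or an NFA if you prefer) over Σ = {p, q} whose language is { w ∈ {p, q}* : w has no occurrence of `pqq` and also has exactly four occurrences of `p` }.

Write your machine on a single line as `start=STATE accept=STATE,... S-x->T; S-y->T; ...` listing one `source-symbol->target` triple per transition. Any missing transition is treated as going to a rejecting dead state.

start=S0; accept=S7,S9; S0-p->S1; S0-q->S0; S1-p->S2; S1-q->S3; S2-p->S4; S2-q->S5; S3-p->S2; S3-q->S6; S4-p->S7; S4-q->S8; S5-p->S4; S5-q->S6; S6-p->S6; S6-q->S6; S7-p->S6; S7-q->S9; S8-p->S7; S8-q->S6; S9-p->S6; S9-q->S6

Build one automaton per condition and run them in lockstep. The first has 4 states tracking partial matches of the forbidden pattern `pqq`; the second has 6 states tracking the count of `p`s, saturating at 5. A product state is a pair (one from each), accepting exactly when both do. Minimizing collapses redundant product states.
10 states suffice.
        p   q  
>  S0   S1  S0 
   S1   S2  S3 
   S2   S4  S5 
   S3   S2  S6 
   S4   S7  S8 
   S5   S4  S6 
   S6   S6  S6 
 * S7   S6  S9 
   S8   S7  S6 
 * S9   S6  S6 
(> = start, * = accepting)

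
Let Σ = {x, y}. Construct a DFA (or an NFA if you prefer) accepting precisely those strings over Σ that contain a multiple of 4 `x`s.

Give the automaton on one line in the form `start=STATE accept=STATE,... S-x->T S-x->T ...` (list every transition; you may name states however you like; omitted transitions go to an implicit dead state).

The only thing that matters is how many `x`s have appeared, reduced mod 4. Use one state per residue: A for 0, …, D for 3. Reading `x` moves to the next residue; anything else stays put. A is accepting.
4 states suffice.
       x  y 
>* A   B  A 
   B   C  B 
   C   D  C 
   D   A  D 
(> = start, * = accepting)

start=A accept=A A-x->B A-y->A B-x->C B-y->B C-x->D C-y->C D-x->A D-y->D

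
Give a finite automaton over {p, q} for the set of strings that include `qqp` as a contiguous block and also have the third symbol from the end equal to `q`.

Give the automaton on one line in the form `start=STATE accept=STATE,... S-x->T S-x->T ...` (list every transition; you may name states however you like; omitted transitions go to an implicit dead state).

Handle the two conditions separately and then intersect. One (4 states) tracks whether and how much of `qqp` has been seen; the other (15 states) tracks the last 3 symbols read. Each combined state is a pair, one component from each; accept when both components accept.
22 states suffice.
          p    q  
>  S0     S1   S2 
   S1     S3   S4 
   S2     S5   S6 
   S3     S7   S8 
   S4     S9  S10 
   S5    S11  S12 
   S6    S13  S14 
   S7     S7   S8 
   S8     S9  S10 
   S9    S11  S12 
   S10   S13  S14 
   S11    S7   S8 
   S12    S9  S10 
 * S13   S15  S16 
   S14   S13  S14 
 * S15   S17  S18 
 * S16   S19  S20 
   S17   S17  S18 
   S18   S19  S20 
   S19   S15  S16 
   S20   S13  S21 
 * S21   S13  S21 
(> = start, * = accepting)

start=S0 accept=S13,S15,S16,S21 S0-p->S1 S0-q->S2 S1-p->S3 S1-q->S4 S2-p->S5 S2-q->S6 S3-p->S7 S3-q->S8 S4-p->S9 S4-q->S10 S5-p->S11 S5-q->S12 S6-p->S13 S6-q->S14 S7-p->S7 S7-q->S8 S8-p->S9 S8-q->S10 S9-p->S11 S9-q->S12 S10-p->S13 S10-q->S14 S11-p->S7 S11-q->S8 S12-p->S9 S12-q->S10 S13-p->S15 S13-q->S16 S14-p->S13 S14-q->S14 S15-p->S17 S15-q->S18 S16-p->S19 S16-q->S20 S17-p->S17 S17-q->S18 S18-p->S19 S18-q->S20 S19-p->S15 S19-q->S16 S20-p->S13 S20-q->S21 S21-p->S13 S21-q->S21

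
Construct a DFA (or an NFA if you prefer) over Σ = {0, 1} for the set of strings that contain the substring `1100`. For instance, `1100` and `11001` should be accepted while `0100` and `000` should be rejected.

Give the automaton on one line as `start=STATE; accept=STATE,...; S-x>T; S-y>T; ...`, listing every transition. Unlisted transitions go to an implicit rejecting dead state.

States q0..q3 record the length of the longest prefix of `1100` that matches the current input suffix. Reaching q4 means `1100` has been seen, and we stay there forever. Accept from q4.
A 5-state machine:
        0   1  
>  q0   q0  q1 
   q1   q0  q2 
   q2   q3  q2 
   q3   q4  q1 
 * q4   q4  q4 
(> = start, * = accepting)

start=q0; accept=q4; q0-0>q0; q0-1>q1; q1-0>q0; q1-1>q2; q2-0>q3; q2-1>q2; q3-0>q4; q3-1>q1; q4-0>q4; q4-1>q4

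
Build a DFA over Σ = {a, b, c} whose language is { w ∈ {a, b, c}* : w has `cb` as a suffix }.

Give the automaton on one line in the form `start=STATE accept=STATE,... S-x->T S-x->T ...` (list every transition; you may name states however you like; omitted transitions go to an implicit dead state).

start=S0 accept=S2 S0-a->S0 S0-b->S0 S0-c->S1 S1-a->S0 S1-b->S2 S1-c->S1 S2-a->S0 S2-b->S0 S2-c->S1

Let each state record the length of the longest suffix of the input read so far that is also a prefix of `cb`. S1 means the last symbol is `c`; S2 means the last 2 symbols are `cb`. Accept only at S2, where the string currently ends in `cb`.
A 3-state machine:
        a   b   c  
>  S0   S0  S0  S1 
   S1   S0  S2  S1 
 * S2   S0  S0  S1 
(> = start, * = accepting)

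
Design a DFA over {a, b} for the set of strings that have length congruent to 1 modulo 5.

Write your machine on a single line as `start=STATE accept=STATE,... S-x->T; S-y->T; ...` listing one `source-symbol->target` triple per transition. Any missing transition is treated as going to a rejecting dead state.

start=q0; accept=q1; q0-a->q1; q0-b->q1; q1-a->q2; q1-b->q2; q2-a->q3; q2-b->q3; q3-a->q4; q3-b->q4; q4-a->q0; q4-b->q0

Count input length modulo 5: every symbol advances one step around the cycle q0 → q1 → q2 → q3 → q4 → q0. Accept at q1.
        a   b  
>  q0   q1  q1 
 * q1   q2  q2 
   q2   q3  q3 
   q3   q4  q4 
   q4   q0  q0 
(> = start, * = accepting)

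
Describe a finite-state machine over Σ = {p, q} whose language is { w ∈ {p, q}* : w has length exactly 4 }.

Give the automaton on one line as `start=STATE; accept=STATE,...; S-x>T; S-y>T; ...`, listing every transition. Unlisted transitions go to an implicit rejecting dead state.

We only need to distinguish lengths 0, 1, …, 4, and '>4'. Chain A → B → C → D → E → F on every symbol, with F looping. Accepting states: {E}.
       p  q 
>  A   B  B 
   B   C  C 
   C   D  D 
   D   E  E 
 * E   F  F 
   F   F  F 
(> = start, * = accepting)

start=A; accept=E; A-p>B; A-q>B; B-p>C; B-q>C; C-p>D; C-q>D; D-p>E; D-q>E; E-p>F; E-q>F; F-p>F; F-q>F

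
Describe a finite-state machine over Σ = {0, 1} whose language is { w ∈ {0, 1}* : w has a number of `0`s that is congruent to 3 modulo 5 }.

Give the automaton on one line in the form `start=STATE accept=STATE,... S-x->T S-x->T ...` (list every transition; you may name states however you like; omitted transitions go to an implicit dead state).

Keep the running count of `0`s modulo 5: each `0` advances along the cycle A → B → C → D → E → A while other symbols loop. Accept at D.
With 5 states:
       0  1 
>  A   B  A 
   B   C  B 
   C   D  C 
 * D   E  D 
   E   A  E 
(> = start, * = accepting)

start=A accept=D A-0->B A-1->A B-0->C B-1->B C-0->D C-1->C D-0->E D-1->D E-0->A E-1->E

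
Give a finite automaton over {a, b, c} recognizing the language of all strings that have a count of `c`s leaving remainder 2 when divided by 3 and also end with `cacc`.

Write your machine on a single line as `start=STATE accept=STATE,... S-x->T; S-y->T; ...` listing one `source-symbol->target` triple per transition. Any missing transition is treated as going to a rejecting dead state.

start=q0; accept=q14; q0-a->q0; q0-b->q0; q0-c->q1; q1-a->q2; q1-b->q3; q1-c->q4; q2-a->q3; q2-b->q3; q2-c->q5; q3-a->q3; q3-b->q3; q3-c->q4; q4-a->q6; q4-b->q7; q4-c->q8; q5-a->q6; q5-b->q7; q5-c->q9; q6-a->q7; q6-b->q7; q6-c->q10; q7-a->q7; q7-b->q7; q7-c->q8; q8-a->q11; q8-b->q0; q8-c->q1; q9-a->q11; q9-b->q0; q9-c->q1; q10-a->q11; q10-b->q0; q10-c->q12; q11-a->q0; q11-b->q0; q11-c->q13; q12-a->q2; q12-b->q3; q12-c->q4; q13-a->q2; q13-b->q3; q13-c->q14; q14-a->q6; q14-b->q7; q14-c->q8

Build one automaton per condition and run them in lockstep. The first has 3 states tracking the count of `c`s modulo 3; the second has 5 states tracking how much of the suffix `cacc` has currently been matched. A product state is a pair (one from each), accepting exactly when both do.
          a    b    c  
>  q0     q0   q0   q1 
   q1     q2   q3   q4 
   q2     q3   q3   q5 
   q3     q3   q3   q4 
   q4     q6   q7   q8 
   q5     q6   q7   q9 
   q6     q7   q7  q10 
   q7     q7   q7   q8 
   q8    q11   q0   q1 
   q9    q11   q0   q1 
   q10   q11   q0  q12 
   q11    q0   q0  q13 
   q12    q2   q3   q4 
   q13    q2   q3  q14 
 * q14    q6   q7   q8 
(> = start, * = accepting)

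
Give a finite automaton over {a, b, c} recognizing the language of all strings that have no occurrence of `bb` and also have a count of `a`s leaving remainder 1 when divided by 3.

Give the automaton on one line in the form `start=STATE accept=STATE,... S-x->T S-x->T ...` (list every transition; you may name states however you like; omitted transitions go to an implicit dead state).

Handle the two conditions separately and then intersect. One (3 states) tracks partial matches of the forbidden pattern `bb`; the other (3 states) tracks the count of `a`s modulo 3. Each combined state is a pair, one component from each; accept when both components accept. Equivalent product states are then merged.
A 7-state machine:
        a   b   c  
>  S0   S1  S2  S0 
 * S1   S3  S4  S1 
   S2   S1  S5  S0 
   S3   S0  S6  S3 
 * S4   S3  S5  S1 
   S5   S5  S5  S5 
   S6   S0  S5  S3 
(> = start, * = accepting)

start=S0 accept=S1,S4 S0-a->S1 S0-b->S2 S0-c->S0 S1-a->S3 S1-b->S4 S1-c->S1 S2-a->S1 S2-b->S5 S2-c->S0 S3-a->S0 S3-b->S6 S3-c->S3 S4-a->S3 S4-b->S5 S4-c->S1 S5-a->S5 S5-b->S5 S5-c->S5 S6-a->S0 S6-b->S5 S6-c->S3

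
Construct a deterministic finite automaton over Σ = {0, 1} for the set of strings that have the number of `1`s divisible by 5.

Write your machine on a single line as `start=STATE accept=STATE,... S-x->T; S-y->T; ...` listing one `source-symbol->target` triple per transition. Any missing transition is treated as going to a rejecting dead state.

start=A; accept=A; A-0->A; A-1->B; B-0->B; B-1->C; C-0->C; C-1->D; D-0->D; D-1->E; E-0->E; E-1->A

Keep the running count of `1`s modulo 5: each `1` advances along the cycle A → B → C → D → E → A while other symbols loop. Accept at A.
5 states suffice.
       0  1 
>* A   A  B 
   B   B  C 
   C   C  D 
   D   D  E 
   E   E  A 
(> = start, * = accepting)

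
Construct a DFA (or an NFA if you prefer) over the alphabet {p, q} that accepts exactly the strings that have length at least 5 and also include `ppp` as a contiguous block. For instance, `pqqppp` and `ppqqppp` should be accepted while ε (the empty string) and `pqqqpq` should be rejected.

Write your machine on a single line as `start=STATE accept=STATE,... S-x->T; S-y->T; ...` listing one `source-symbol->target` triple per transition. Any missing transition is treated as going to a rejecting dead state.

Run two small machines in parallel and take their product. The first has 7 states tracking the input length, saturating at 6; the second has 4 states tracking whether and how much of `ppp` has been seen. A product state is a pair (one from each), accepting exactly when both do. Equivalent product states are then merged.
12 states suffice.
          p    q  
>  s0     s1   s2 
   s1     s3   s4 
   s2     s5   s4 
   s3     s6   s4 
   s4     s7   s4 
   s5     s8   s4 
   s6     s9   s9 
   s7    s10   s4 
   s8     s9   s4 
   s9    s11  s11 
   s10   s11   s4 
 * s11   s11  s11 
(> = start, * = accepting)

start=s0; accept=s11; s0-p->s1; s0-q->s2; s1-p->s3; s1-q->s4; s2-p->s5; s2-q->s4; s3-p->s6; s3-q->s4; s4-p->s7; s4-q->s4; s5-p->s8; s5-q->s4; s6-p->s9; s6-q->s9; s7-p->s10; s7-q->s4; s8-p->s9; s8-q->s4; s9-p->s11; s9-q->s11; s10-p->s11; s10-q->s4; s11-p->s11; s11-q->s11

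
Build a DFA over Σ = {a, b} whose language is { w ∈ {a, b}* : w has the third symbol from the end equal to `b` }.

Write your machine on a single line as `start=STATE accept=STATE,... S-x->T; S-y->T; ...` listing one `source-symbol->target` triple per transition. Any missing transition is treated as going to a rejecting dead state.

A DFA must remember the last 3 symbols (since which symbol is third-to-last isn't known until the input ends). Use one state per possible window of the last ≤3 symbols; accept from those whose window starts with `b`.
15 states suffice.
          a    b  
>  q0     q1   q2 
   q1     q3   q4 
   q2     q5   q6 
   q3     q7   q8 
   q4     q9  q10 
   q5    q11  q12 
   q6    q13  q14 
   q7     q7   q8 
   q8     q9  q10 
   q9    q11  q12 
   q10   q13  q14 
 * q11    q7   q8 
 * q12    q9  q10 
 * q13   q11  q12 
 * q14   q13  q14 
(> = start, * = accepting)

start=q0; accept=q11,q12,q13,q14; q0-a->q1; q0-b->q2; q1-a->q3; q1-b->q4; q2-a->q5; q2-b->q6; q3-a->q7; q3-b->q8; q4-a->q9; q4-b->q10; q5-a->q11; q5-b->q12; q6-a->q13; q6-b->q14; q7-a->q7; q7-b->q8; q8-a->q9; q8-b->q10; q9-a->q11; q9-b->q12; q10-a->q13; q10-b->q14; q11-a->q7; q11-b->q8; q12-a->q9; q12-b->q10; q13-a->q11; q13-b->q12; q14-a->q13; q14-b->q14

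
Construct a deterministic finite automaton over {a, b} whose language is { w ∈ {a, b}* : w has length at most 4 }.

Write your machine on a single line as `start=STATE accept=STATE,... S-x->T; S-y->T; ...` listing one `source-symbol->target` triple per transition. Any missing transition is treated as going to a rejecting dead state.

We only need to distinguish lengths 0, 1, …, 4, and '>4'. Chain s0 → s1 → s2 → s3 → s4 → s5 on every symbol, with s5 looping. Accepting states: {s0, s1, s2, s3, s4}.
6 states suffice.
        a   b  
>* s0   s1  s1 
 * s1   s2  s2 
 * s2   s3  s3 
 * s3   s4  s4 
 * s4   s5  s5 
   s5   s5  s5 
(> = start, * = accepting)

start=s0; accept=s0,s1,s2,s3,s4; s0-a->s1; s0-b->s1; s1-a->s2; s1-b->s2; s2-a->s3; s2-b->s3; s3-a->s4; s3-b->s4; s4-a->s5; s4-b->s5; s5-a->s5; s5-b->s5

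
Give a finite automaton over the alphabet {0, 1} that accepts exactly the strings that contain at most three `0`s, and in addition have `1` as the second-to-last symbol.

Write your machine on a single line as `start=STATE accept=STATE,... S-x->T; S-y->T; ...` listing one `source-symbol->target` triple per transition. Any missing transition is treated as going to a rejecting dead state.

Handle the two conditions separately and then intersect. The first has 5 states tracking the count of `0`s, saturating at 4; the second has 7 states tracking the last 2 symbols read. A product state is a pair (one from each), accepting exactly when both do.
19 states suffice.
          0    1  
>  S0     S1   S2 
   S1     S3   S4 
   S2     S5   S6 
   S3     S7   S8 
   S4     S9  S10 
 * S5     S3   S4 
 * S6     S5   S6 
   S7    S11  S12 
   S8    S13  S14 
 * S9     S7   S8 
 * S10    S9  S10 
   S11   S11  S15 
   S12   S16  S17 
 * S13   S11  S12 
 * S14   S13  S14 
   S15   S16  S18 
   S16   S11  S15 
 * S17   S16  S17 
   S18   S16  S18 
(> = start, * = accepting)

start=S0; accept=S5,S6,S9,S10,S13,S14,S17; S0-0->S1; S0-1->S2; S1-0->S3; S1-1->S4; S2-0->S5; S2-1->S6; S3-0->S7; S3-1->S8; S4-0->S9; S4-1->S10; S5-0->S3; S5-1->S4; S6-0->S5; S6-1->S6; S7-0->S11; S7-1->S12; S8-0->S13; S8-1->S14; S9-0->S7; S9-1->S8; S10-0->S9; S10-1->S10; S11-0->S11; S11-1->S15; S12-0->S16; S12-1->S17; S13-0->S11; S13-1->S12; S14-0->S13; S14-1->S14; S15-0->S16; S15-1->S18; S16-0->S11; S16-1->S15; S17-0->S16; S17-1->S17; S18-0->S16; S18-1->S18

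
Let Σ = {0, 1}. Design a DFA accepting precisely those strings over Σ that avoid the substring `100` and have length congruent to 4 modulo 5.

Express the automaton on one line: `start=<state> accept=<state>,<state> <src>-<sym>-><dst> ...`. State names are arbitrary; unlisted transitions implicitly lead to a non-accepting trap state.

Build one automaton per condition and run them in lockstep. The first has 4 states tracking partial matches of the forbidden pattern `100`; the second has 5 states tracking the input length modulo 5. A product state is a pair (one from each), accepting exactly when both do. Minimizing collapses redundant product states.
16 states suffice.
       0  1 
>  A   B  C 
   B   D  E 
   C   F  E 
   D   G  H 
   E   I  H 
   F   J  H 
   G   K  L 
   H   M  L 
   I   J  L 
   J   J  J 
 * K   A  N 
 * L   O  N 
 * M   J  N 
   N   P  C 
   O   J  C 
   P   J  E 
(> = start, * = accepting)

start=A accept=K,L,M A-0->B A-1->C B-0->D B-1->E C-0->F C-1->E D-0->G D-1->H E-0->I E-1->H F-0->J F-1->H G-0->K G-1->L H-0->M H-1->L I-0->J I-1->L J-0->J J-1->J K-0->A K-1->N L-0->O L-1->N M-0->J M-1->N N-0->P N-1->C O-0->J O-1->C P-0->J P-1->E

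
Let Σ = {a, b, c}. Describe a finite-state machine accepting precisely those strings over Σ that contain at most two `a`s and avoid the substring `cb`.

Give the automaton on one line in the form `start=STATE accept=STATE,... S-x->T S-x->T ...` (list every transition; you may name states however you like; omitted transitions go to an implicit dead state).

start=q0 accept=q0,q1,q2,q3,q4,q6 q0-a->q1 q0-b->q0 q0-c->q2 q1-a->q3 q1-b->q1 q1-c->q4 q2-a->q1 q2-b->q5 q2-c->q2 q3-a->q5 q3-b->q3 q3-c->q6 q4-a->q3 q4-b->q5 q4-c->q4 q5-a->q5 q5-b->q5 q5-c->q5 q6-a->q5 q6-b->q5 q6-c->q6

Build one automaton per condition and run them in lockstep. One (4 states) tracks the count of `a`s, saturating at 3; the other (3 states) tracks partial matches of the forbidden pattern `cb`. Each combined state is a pair, one component from each; accept when both components accept. Equivalent product states are then merged.
A 7-state machine:
        a   b   c  
>* q0   q1  q0  q2 
 * q1   q3  q1  q4 
 * q2   q1  q5  q2 
 * q3   q5  q3  q6 
 * q4   q3  q5  q4 
   q5   q5  q5  q5 
 * q6   q5  q5  q6 
(> = start, * = accepting)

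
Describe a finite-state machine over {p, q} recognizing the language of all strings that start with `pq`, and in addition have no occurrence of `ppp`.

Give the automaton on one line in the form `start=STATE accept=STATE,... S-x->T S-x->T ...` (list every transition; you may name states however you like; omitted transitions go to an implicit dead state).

Run two small machines in parallel and take their product. The first has 4 states tracking whether the input so far still matches the prefix `pq`; the second has 4 states tracking partial matches of the forbidden pattern `ppp`. A product state is a pair (one from each), accepting exactly when both do. After merging equivalent states the machine shrinks.
With 6 states:
        p   q  
>  S0   S1  S2 
   S1   S2  S3 
   S2   S2  S2 
 * S3   S4  S3 
 * S4   S5  S3 
 * S5   S2  S3 
(> = start, * = accepting)

start=S0 accept=S3,S4,S5 S0-p->S1 S0-q->S2 S1-p->S2 S1-q->S3 S2-p->S2 S2-q->S2 S3-p->S4 S3-q->S3 S4-p->S5 S4-q->S3 S5-p->S2 S5-q->S3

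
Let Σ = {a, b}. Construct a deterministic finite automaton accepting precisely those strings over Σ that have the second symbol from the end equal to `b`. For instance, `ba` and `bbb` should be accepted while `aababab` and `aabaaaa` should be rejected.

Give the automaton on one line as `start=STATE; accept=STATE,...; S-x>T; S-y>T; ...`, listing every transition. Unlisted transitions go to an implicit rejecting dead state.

start=q0; accept=q5,q6; q0-a>q1; q0-b>q2; q1-a>q3; q1-b>q4; q2-a>q5; q2-b>q6; q3-a>q3; q3-b>q4; q4-a>q5; q4-b>q6; q5-a>q3; q5-b>q4; q6-a>q5; q6-b>q6

Because acceptance depends on a position counted from the end, the machine has to buffer the most recent 2 symbols. Make each state the string of the last up-to-2 symbols read; on input `x` shift the window left and append `x`. Accept when the buffered window has length 2 and begins with `b`.
With 7 states:
        a   b  
>  q0   q1  q2 
   q1   q3  q4 
   q2   q5  q6 
   q3   q3  q4 
   q4   q5  q6 
 * q5   q3  q4 
 * q6   q5  q6 
(> = start, * = accepting)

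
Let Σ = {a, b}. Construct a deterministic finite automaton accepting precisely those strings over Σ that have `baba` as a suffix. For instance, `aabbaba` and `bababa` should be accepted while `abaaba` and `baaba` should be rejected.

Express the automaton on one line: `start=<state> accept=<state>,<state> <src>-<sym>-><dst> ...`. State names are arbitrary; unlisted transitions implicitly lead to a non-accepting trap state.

Let each state record the length of the longest suffix of the input read so far that is also a prefix of `baba`. s1 means the last symbol is `b`; s2 means the last 2 symbols are `ba`; s3 means the last 3 symbols are `bab`; s4 means the last 4 symbols are `baba`. Accept only at s4, where the string currently ends in `baba`.
        a   b  
>  s0   s0  s1 
   s1   s2  s1 
   s2   s0  s3 
   s3   s4  s1 
 * s4   s0  s3 
(> = start, * = accepting)

start=s0 accept=s4 s0-a->s0 s0-b->s1 s1-a->s2 s1-b->s1 s2-a->s0 s2-b->s3 s3-a->s4 s3-b->s1 s4-a->s0 s4-b->s3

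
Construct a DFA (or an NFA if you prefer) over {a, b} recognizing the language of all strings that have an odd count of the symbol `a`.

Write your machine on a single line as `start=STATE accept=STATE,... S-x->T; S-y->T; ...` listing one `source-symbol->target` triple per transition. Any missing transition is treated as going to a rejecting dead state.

The only thing that matters is how many `a`s have appeared, reduced mod 2. Use one state per residue: s0 for 0, …, s1 for 1. Reading `a` moves to the next residue; anything else stays put. s1 is accepting.
        a   b  
>  s0   s1  s0 
 * s1   s0  s1 
(> = start, * = accepting)

start=s0; accept=s1; s0-a->s1; s0-b->s0; s1-a->s0; s1-b->s1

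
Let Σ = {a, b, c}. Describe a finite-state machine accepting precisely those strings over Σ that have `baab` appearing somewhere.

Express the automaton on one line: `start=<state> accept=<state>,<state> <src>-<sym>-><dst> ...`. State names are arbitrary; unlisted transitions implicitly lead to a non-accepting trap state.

start=q0 accept=q4 q0-a->q0 q0-b->q1 q0-c->q0 q1-a->q2 q1-b->q1 q1-c->q0 q2-a->q3 q2-b->q1 q2-c->q0 q3-a->q0 q3-b->q4 q3-c->q0 q4-a->q4 q4-b->q4 q4-c->q4

States q0..q3 record the length of the longest prefix of `baab` that matches the current input suffix. Reaching q4 means `baab` has been seen, and we stay there forever. Accept from q4.
A 5-state machine:
        a   b   c  
>  q0   q0  q1  q0 
   q1   q2  q1  q0 
   q2   q3  q1  q0 
   q3   q0  q4  q0 
 * q4   q4  q4  q4 
(> = start, * = accepting)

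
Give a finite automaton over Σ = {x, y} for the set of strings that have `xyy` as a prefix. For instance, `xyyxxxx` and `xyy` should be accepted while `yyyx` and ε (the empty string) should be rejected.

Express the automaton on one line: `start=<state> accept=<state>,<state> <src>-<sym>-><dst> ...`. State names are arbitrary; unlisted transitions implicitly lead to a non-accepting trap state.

start=A accept=D A-x->B A-y->E B-x->E B-y->C C-x->E C-y->D D-x->D D-y->D E-x->E E-y->E

Walk along `xyy` while the input agrees: from A take `x` to B, and so on. Any deviation drops to the rejecting sink E. Once D is reached the prefix is confirmed and every continuation is accepted.
With 5 states:
       x  y 
>  A   B  E 
   B   E  C 
   C   E  D 
 * D   D  D 
   E   E  E 
(> = start, * = accepting)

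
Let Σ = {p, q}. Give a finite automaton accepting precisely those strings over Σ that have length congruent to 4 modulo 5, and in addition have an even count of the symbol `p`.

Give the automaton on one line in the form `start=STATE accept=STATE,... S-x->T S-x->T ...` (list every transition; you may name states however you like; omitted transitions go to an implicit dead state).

start=S0 accept=S7 S0-p->S1 S0-q->S2 S1-p->S3 S1-q->S4 S2-p->S4 S2-q->S3 S3-p->S5 S3-q->S6 S4-p->S6 S4-q->S5 S5-p->S7 S5-q->S8 S6-p->S8 S6-q->S7 S7-p->S9 S7-q->S0 S8-p->S0 S8-q->S9 S9-p->S2 S9-q->S1

Build one automaton per condition and run them in lockstep. The first has 5 states tracking the input length modulo 5; the second has 2 states tracking the count of `p`s modulo 2. A product state is a pair (one from each), accepting exactly when both do.
A 10-state machine:
        p   q  
>  S0   S1  S2 
   S1   S3  S4 
   S2   S4  S3 
   S3   S5  S6 
   S4   S6  S5 
   S5   S7  S8 
   S6   S8  S7 
 * S7   S9  S0 
   S8   S0  S9 
   S9   S2  S1 
(> = start, * = accepting)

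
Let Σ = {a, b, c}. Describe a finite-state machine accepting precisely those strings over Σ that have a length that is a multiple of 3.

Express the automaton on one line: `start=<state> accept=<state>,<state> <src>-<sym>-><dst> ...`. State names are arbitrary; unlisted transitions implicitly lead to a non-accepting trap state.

start=S0 accept=S0 S0-a->S1 S0-b->S1 S0-c->S1 S1-a->S2 S1-b->S2 S1-c->S2 S2-a->S0 S2-b->S0 S2-c->S0

Only the length mod 3 matters, so use a 3-cycle: from any state, every input symbol moves to the next state, wrapping S2 back to S0. Mark S0 accepting.
A 3-state machine:
        a   b   c  
>* S0   S1  S1  S1 
   S1   S2  S2  S2 
   S2   S0  S0  S0 
(> = start, * = accepting)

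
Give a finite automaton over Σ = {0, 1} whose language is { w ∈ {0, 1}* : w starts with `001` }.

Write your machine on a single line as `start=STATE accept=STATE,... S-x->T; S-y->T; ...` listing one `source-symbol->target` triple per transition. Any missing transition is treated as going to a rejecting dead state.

start=q0; accept=q3; q0-0->q1; q0-1->q4; q1-0->q2; q1-1->q4; q2-0->q4; q2-1->q3; q3-0->q3; q3-1->q3; q4-0->q4; q4-1->q4

Check the first 3 symbols one by one: q0 through q2 record how many have matched `001` so far; any wrong symbol goes to the dead state q4. After all 3 match we enter the accepting sink q3.
        0   1  
>  q0   q1  q4 
   q1   q2  q4 
   q2   q4  q3 
 * q3   q3  q3 
   q4   q4  q4 
(> = start, * = accepting)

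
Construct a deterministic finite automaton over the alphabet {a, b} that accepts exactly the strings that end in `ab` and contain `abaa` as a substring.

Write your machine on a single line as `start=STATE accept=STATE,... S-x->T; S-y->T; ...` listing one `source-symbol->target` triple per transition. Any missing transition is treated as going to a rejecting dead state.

start=q0; accept=q5; q0-a->q1; q0-b->q0; q1-a->q1; q1-b->q2; q2-a->q3; q2-b->q0; q3-a->q4; q3-b->q2; q4-a->q4; q4-b->q5; q5-a->q4; q5-b->q6; q6-a->q4; q6-b->q6

Run two small machines in parallel and take their product. One (3 states) tracks how much of the suffix `ab` has currently been matched; the other (5 states) tracks whether and how much of `abaa` has been seen. Each combined state is a pair, one component from each; accept when both components accept.
A 7-state machine:
        a   b  
>  q0   q1  q0 
   q1   q1  q2 
   q2   q3  q0 
   q3   q4  q2 
   q4   q4  q5 
 * q5   q4  q6 
   q6   q4  q6 
(> = start, * = accepting)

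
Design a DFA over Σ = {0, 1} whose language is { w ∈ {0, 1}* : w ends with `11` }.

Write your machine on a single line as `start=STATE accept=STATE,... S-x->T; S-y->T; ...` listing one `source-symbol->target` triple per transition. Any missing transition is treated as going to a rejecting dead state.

start=q0; accept=q2; q0-0->q0; q0-1->q1; q1-0->q0; q1-1->q2; q2-0->q0; q2-1->q2

Remember how much of `11` the current input suffix matches. State q0 means no match yet; q1 means the last symbol is `1`; q2 means the last 2 symbols are `11`. Only q2 accepts. On a mismatch, fall back to the longest proper suffix that is still a prefix of `11`.
With 3 states:
        0   1  
>  q0   q0  q1 
   q1   q0  q2 
 * q2   q0  q2 
(> = start, * = accepting)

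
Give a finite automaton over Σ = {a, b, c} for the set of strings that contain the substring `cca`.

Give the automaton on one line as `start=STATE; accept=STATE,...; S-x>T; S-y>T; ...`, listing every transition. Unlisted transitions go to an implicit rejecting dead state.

start=q0; accept=q3; q0-a>q0; q0-b>q0; q0-c>q1; q1-a>q0; q1-b>q0; q1-c>q2; q2-a>q3; q2-b>q0; q2-c>q2; q3-a>q3; q3-b>q3; q3-c>q3

States q0..q2 record the length of the longest prefix of `cca` that matches the current input suffix. Reaching q3 means `cca` has been seen, and we stay there forever. Accept from q3.
        a   b   c  
>  q0   q0  q0  q1 
   q1   q0  q0  q2 
   q2   q3  q0  q2 
 * q3   q3  q3  q3 
(> = start, * = accepting)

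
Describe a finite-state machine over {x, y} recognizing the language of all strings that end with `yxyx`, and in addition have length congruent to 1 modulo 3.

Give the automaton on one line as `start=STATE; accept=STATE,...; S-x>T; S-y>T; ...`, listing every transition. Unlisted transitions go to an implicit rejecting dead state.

Build one automaton per condition and run them in lockstep. One (5 states) tracks how much of the suffix `yxyx` has currently been matched; the other (3 states) tracks the input length modulo 3. Each combined state is a pair, one component from each; accept when both components accept. Equivalent product states are then merged.
        x   y  
>  q0   q1  q2 
   q1   q3  q3 
   q2   q4  q3 
   q3   q0  q0 
   q4   q0  q5 
   q5   q6  q2 
 * q6   q3  q3 
(> = start, * = accepting)

start=q0; accept=q6; q0-x>q1; q0-y>q2; q1-x>q3; q1-y>q3; q2-x>q4; q2-y>q3; q3-x>q0; q3-y>q0; q4-x>q0; q4-y>q5; q5-x>q6; q5-y>q2; q6-x>q3; q6-y>q3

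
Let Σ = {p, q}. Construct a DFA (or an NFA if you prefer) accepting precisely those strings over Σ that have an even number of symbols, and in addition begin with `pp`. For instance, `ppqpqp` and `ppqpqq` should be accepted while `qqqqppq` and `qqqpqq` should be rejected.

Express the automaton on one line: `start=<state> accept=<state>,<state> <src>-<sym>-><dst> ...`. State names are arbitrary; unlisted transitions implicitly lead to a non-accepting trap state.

start=A accept=D A-p->B A-q->C B-p->D B-q->C C-p->C C-q->C D-p->E D-q->E E-p->D E-q->D

Run two small machines in parallel and take their product. The first has 2 states tracking the input length modulo 2; the second has 4 states tracking whether the input so far still matches the prefix `pp`. A product state is a pair (one from each), accepting exactly when both do. Equivalent product states are then merged.
       p  q 
>  A   B  C 
   B   D  C 
   C   C  C 
 * D   E  E 
   E   D  D 
(> = start, * = accepting)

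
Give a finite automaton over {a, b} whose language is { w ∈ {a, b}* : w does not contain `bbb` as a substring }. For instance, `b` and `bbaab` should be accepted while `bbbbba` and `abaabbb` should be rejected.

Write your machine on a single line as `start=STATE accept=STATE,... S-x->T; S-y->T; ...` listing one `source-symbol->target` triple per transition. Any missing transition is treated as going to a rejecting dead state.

Track partial matches of the forbidden pattern `bbb`. State q3 is a dead state reached once `bbb` has occurred; every other state accepts. q0 means no part of `bbb` is currently matched.
With 4 states:
        a   b  
>* q0   q0  q1 
 * q1   q0  q2 
 * q2   q0  q3 
   q3   q3  q3 
(> = start, * = accepting)

start=q0; accept=q0,q1,q2; q0-a->q0; q0-b->q1; q1-a->q0; q1-b->q2; q2-a->q0; q2-b->q3; q3-a->q3; q3-b->q3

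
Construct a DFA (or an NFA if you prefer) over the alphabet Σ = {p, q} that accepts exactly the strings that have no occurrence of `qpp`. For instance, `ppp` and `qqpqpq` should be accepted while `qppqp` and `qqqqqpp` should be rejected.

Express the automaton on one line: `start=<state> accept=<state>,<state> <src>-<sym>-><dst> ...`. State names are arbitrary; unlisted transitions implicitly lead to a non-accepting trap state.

This is the complement of 'contains `qpp`'. Use the same substring-matching states — A through D holding how much of `qpp` has just been matched — but flip the accepting set: everything except the trap D accepts.
       p  q 
>* A   A  B 
 * B   C  B 
 * C   D  B 
   D   D  D 
(> = start, * = accepting)

start=A accept=A,B,C A-p->A A-q->B B-p->C B-q->B C-p->D C-q->B D-p->D D-q->D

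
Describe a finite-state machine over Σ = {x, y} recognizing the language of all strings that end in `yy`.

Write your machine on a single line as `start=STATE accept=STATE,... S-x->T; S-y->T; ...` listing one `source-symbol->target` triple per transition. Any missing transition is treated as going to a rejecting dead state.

Remember how much of `yy` the current input suffix matches. State q0 means no match yet; q1 means the last symbol is `y`; q2 means the last 2 symbols are `yy`. Only q2 accepts. On a mismatch, fall back to the longest proper suffix that is still a prefix of `yy`.
3 states suffice.
        x   y  
>  q0   q0  q1 
   q1   q0  q2 
 * q2   q0  q2 
(> = start, * = accepting)

start=q0; accept=q2; q0-x->q0; q0-y->q1; q1-x->q0; q1-y->q2; q2-x->q0; q2-y->q2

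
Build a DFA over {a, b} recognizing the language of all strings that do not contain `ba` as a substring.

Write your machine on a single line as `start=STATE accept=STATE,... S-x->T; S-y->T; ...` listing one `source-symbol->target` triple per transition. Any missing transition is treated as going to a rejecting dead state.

start=q0; accept=q0,q1; q0-a->q0; q0-b->q1; q1-a->q2; q1-b->q1; q2-a->q2; q2-b->q2

This is the complement of 'contains `ba`'. Use the same substring-matching states — q0 through q2 holding how much of `ba` has just been matched — but flip the accepting set: everything except the trap q2 accepts.
3 states suffice.
        a   b  
>* q0   q0  q1 
 * q1   q2  q1 
   q2   q2  q2 
(> = start, * = accepting)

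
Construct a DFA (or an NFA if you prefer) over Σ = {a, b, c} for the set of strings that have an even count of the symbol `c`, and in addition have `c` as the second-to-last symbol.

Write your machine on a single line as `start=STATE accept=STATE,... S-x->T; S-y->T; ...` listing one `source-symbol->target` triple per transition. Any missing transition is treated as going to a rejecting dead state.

start=q0; accept=q12,q19,q20; q0-a->q1; q0-b->q2; q0-c->q3; q1-a->q4; q1-b->q5; q1-c->q6; q2-a->q7; q2-b->q8; q2-c->q9; q3-a->q10; q3-b->q11; q3-c->q12; q4-a->q4; q4-b->q5; q4-c->q6; q5-a->q7; q5-b->q8; q5-c->q9; q6-a->q10; q6-b->q11; q6-c->q12; q7-a->q4; q7-b->q5; q7-c->q6; q8-a->q7; q8-b->q8; q8-c->q9; q9-a->q10; q9-b->q11; q9-c->q12; q10-a->q13; q10-b->q14; q10-c->q15; q11-a->q16; q11-b->q17; q11-c->q18; q12-a->q19; q12-b->q20; q12-c->q21; q13-a->q13; q13-b->q14; q13-c->q15; q14-a->q16; q14-b->q17; q14-c->q18; q15-a->q19; q15-b->q20; q15-c->q21; q16-a->q13; q16-b->q14; q16-c->q15; q17-a->q16; q17-b->q17; q17-c->q18; q18-a->q19; q18-b->q20; q18-c->q21; q19-a->q4; q19-b->q5; q19-c->q6; q20-a->q7; q20-b->q8; q20-c->q9; q21-a->q10; q21-b->q11; q21-c->q12

Run two small machines in parallel and take their product. The first has 2 states tracking the count of `c`s modulo 2; the second has 13 states tracking the last 2 symbols read. A product state is a pair (one from each), accepting exactly when both do.
          a    b    c  
>  q0     q1   q2   q3 
   q1     q4   q5   q6 
   q2     q7   q8   q9 
   q3    q10  q11  q12 
   q4     q4   q5   q6 
   q5     q7   q8   q9 
   q6    q10  q11  q12 
   q7     q4   q5   q6 
   q8     q7   q8   q9 
   q9    q10  q11  q12 
   q10   q13  q14  q15 
   q11   q16  q17  q18 
 * q12   q19  q20  q21 
   q13   q13  q14  q15 
   q14   q16  q17  q18 
   q15   q19  q20  q21 
   q16   q13  q14  q15 
   q17   q16  q17  q18 
   q18   q19  q20  q21 
 * q19    q4   q5   q6 
 * q20    q7   q8   q9 
   q21   q10  q11  q12 
(> = start, * = accepting)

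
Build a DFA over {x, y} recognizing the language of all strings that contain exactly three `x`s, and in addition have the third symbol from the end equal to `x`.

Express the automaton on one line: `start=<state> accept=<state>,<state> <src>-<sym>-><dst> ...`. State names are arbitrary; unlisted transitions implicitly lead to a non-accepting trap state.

Handle the two conditions separately and then intersect. The first has 5 states tracking the count of `x`s, saturating at 4; the second has 15 states tracking the last 3 symbols read. A product state is a pair (one from each), accepting exactly when both do. Equivalent product states are then merged.
A 15-state machine:
       x  y 
>  A   B  A 
   B   C  D 
   C   E  F 
   D   G  D 
 * E   H  I 
   F   J  K 
   G   L  F 
   H   H  H 
 * I   H  M 
 * J   H  N 
   K   O  K 
   L   H  I 
 * M   H  H 
   N   H  M 
   O   H  N 
(> = start, * = accepting)

start=A accept=E,I,J,M A-x->B A-y->A B-x->C B-y->D C-x->E C-y->F D-x->G D-y->D E-x->H E-y->I F-x->J F-y->K G-x->L G-y->F H-x->H H-y->H I-x->H I-y->M J-x->H J-y->N K-x->O K-y->K L-x->H L-y->I M-x->H M-y->H N-x->H N-y->M O-x->H O-y->N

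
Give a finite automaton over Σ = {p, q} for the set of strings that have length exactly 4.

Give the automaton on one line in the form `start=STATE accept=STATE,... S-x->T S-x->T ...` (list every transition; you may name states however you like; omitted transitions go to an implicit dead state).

Count input length up to 5: every symbol moves from s0 toward s5, which means 'more than 4' and absorbs. Accept from {s4}.
6 states suffice.
        p   q  
>  s0   s1  s1 
   s1   s2  s2 
   s2   s3  s3 
   s3   s4  s4 
 * s4   s5  s5 
   s5   s5  s5 
(> = start, * = accepting)

start=s0 accept=s4 s0-p->s1 s0-q->s1 s1-p->s2 s1-q->s2 s2-p->s3 s2-q->s3 s3-p->s4 s3-q->s4 s4-p->s5 s4-q->s5 s5-p->s5 s5-q->s5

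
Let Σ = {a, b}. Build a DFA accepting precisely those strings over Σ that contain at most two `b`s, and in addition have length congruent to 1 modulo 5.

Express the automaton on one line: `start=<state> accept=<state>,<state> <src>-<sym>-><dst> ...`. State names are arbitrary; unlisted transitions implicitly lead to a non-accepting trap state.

Run two small machines in parallel and take their product. One (4 states) tracks the count of `b`s, saturating at 3; the other (5 states) tracks the input length modulo 5. Each combined state is a pair, one component from each; accept when both components accept. Equivalent product states are then merged.
With 16 states:
          a    b  
>  q0     q1   q2 
 * q1     q3   q4 
 * q2     q4   q5 
   q3     q6   q7 
   q4     q7   q8 
   q5     q8   q9 
   q6    q10  q11 
   q7    q11  q12 
   q8    q12   q9 
   q9     q9   q9 
   q10    q0  q13 
   q11   q13  q14 
   q12   q14   q9 
   q13    q2  q15 
   q14   q15   q9 
 * q15    q5   q9 
(> = start, * = accepting)

start=q0 accept=q1,q2,q15 q0-a->q1 q0-b->q2 q1-a->q3 q1-b->q4 q2-a->q4 q2-b->q5 q3-a->q6 q3-b->q7 q4-a->q7 q4-b->q8 q5-a->q8 q5-b->q9 q6-a->q10 q6-b->q11 q7-a->q11 q7-b->q12 q8-a->q12 q8-b->q9 q9-a->q9 q9-b->q9 q10-a->q0 q10-b->q13 q11-a->q13 q11-b->q14 q12-a->q14 q12-b->q9 q13-a->q2 q13-b->q15 q14-a->q15 q14-b->q9 q15-a->q5 q15-b->q9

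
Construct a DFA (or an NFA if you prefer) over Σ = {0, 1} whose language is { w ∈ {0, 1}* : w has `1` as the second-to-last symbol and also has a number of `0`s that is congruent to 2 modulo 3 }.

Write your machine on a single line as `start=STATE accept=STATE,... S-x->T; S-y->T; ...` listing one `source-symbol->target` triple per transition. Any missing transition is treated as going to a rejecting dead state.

Build one automaton per condition and run them in lockstep. One (7 states) tracks the last 2 symbols read; the other (3 states) tracks the count of `0`s modulo 3. Each combined state is a pair, one component from each; accept when both components accept.
          0    1  
>  S0     S1   S2 
   S1     S3   S4 
   S2     S5   S6 
   S3     S7   S8 
   S4     S9  S10 
   S5     S3   S4 
   S6     S5   S6 
   S7    S11  S12 
   S8    S13  S14 
 * S9     S7   S8 
   S10    S9  S10 
   S11    S3   S4 
   S12    S5   S6 
   S13   S11  S12 
 * S14   S13  S14 
(> = start, * = accepting)

start=S0; accept=S9,S14; S0-0->S1; S0-1->S2; S1-0->S3; S1-1->S4; S2-0->S5; S2-1->S6; S3-0->S7; S3-1->S8; S4-0->S9; S4-1->S10; S5-0->S3; S5-1->S4; S6-0->S5; S6-1->S6; S7-0->S11; S7-1->S12; S8-0->S13; S8-1->S14; S9-0->S7; S9-1->S8; S10-0->S9; S10-1->S10; S11-0->S3; S11-1->S4; S12-0->S5; S12-1->S6; S13-0->S11; S13-1->S12; S14-0->S13; S14-1->S14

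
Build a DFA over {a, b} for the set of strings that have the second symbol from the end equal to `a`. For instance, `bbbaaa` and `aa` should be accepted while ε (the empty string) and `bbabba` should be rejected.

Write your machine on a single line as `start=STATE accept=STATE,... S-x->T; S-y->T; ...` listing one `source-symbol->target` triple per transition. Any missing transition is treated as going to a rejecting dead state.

start=s0; accept=s3,s4; s0-a->s1; s0-b->s2; s1-a->s3; s1-b->s4; s2-a->s5; s2-b->s6; s3-a->s3; s3-b->s4; s4-a->s5; s4-b->s6; s5-a->s3; s5-b->s4; s6-a->s5; s6-b->s6

Because acceptance depends on a position counted from the end, the machine has to buffer the most recent 2 symbols. Make each state the string of the last up-to-2 symbols read; on input `x` shift the window left and append `x`. Accept when the buffered window has length 2 and begins with `a`.
A 7-state machine:
        a   b  
>  s0   s1  s2 
   s1   s3  s4 
   s2   s5  s6 
 * s3   s3  s4 
 * s4   s5  s6 
   s5   s3  s4 
   s6   s5  s6 
(> = start, * = accepting)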